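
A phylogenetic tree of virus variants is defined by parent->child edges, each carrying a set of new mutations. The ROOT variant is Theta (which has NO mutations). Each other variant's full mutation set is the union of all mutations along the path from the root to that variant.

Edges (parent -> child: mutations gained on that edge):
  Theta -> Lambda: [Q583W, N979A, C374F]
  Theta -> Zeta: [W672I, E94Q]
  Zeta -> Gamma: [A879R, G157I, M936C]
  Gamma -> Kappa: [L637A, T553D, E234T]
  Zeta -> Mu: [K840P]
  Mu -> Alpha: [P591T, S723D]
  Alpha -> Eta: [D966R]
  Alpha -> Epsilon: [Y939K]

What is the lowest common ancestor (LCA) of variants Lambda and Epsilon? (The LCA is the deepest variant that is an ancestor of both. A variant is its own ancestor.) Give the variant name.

Answer: Theta

Derivation:
Path from root to Lambda: Theta -> Lambda
  ancestors of Lambda: {Theta, Lambda}
Path from root to Epsilon: Theta -> Zeta -> Mu -> Alpha -> Epsilon
  ancestors of Epsilon: {Theta, Zeta, Mu, Alpha, Epsilon}
Common ancestors: {Theta}
Walk up from Epsilon: Epsilon (not in ancestors of Lambda), Alpha (not in ancestors of Lambda), Mu (not in ancestors of Lambda), Zeta (not in ancestors of Lambda), Theta (in ancestors of Lambda)
Deepest common ancestor (LCA) = Theta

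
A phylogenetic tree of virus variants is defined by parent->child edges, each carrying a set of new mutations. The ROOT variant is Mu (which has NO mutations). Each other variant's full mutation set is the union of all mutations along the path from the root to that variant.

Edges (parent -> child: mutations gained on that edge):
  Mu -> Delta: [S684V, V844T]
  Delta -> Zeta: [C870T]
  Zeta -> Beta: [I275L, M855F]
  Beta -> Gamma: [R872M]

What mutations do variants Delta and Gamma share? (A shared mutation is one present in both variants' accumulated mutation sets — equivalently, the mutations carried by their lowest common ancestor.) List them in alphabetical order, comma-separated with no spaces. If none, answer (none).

Answer: S684V,V844T

Derivation:
Accumulating mutations along path to Delta:
  At Mu: gained [] -> total []
  At Delta: gained ['S684V', 'V844T'] -> total ['S684V', 'V844T']
Mutations(Delta) = ['S684V', 'V844T']
Accumulating mutations along path to Gamma:
  At Mu: gained [] -> total []
  At Delta: gained ['S684V', 'V844T'] -> total ['S684V', 'V844T']
  At Zeta: gained ['C870T'] -> total ['C870T', 'S684V', 'V844T']
  At Beta: gained ['I275L', 'M855F'] -> total ['C870T', 'I275L', 'M855F', 'S684V', 'V844T']
  At Gamma: gained ['R872M'] -> total ['C870T', 'I275L', 'M855F', 'R872M', 'S684V', 'V844T']
Mutations(Gamma) = ['C870T', 'I275L', 'M855F', 'R872M', 'S684V', 'V844T']
Intersection: ['S684V', 'V844T'] ∩ ['C870T', 'I275L', 'M855F', 'R872M', 'S684V', 'V844T'] = ['S684V', 'V844T']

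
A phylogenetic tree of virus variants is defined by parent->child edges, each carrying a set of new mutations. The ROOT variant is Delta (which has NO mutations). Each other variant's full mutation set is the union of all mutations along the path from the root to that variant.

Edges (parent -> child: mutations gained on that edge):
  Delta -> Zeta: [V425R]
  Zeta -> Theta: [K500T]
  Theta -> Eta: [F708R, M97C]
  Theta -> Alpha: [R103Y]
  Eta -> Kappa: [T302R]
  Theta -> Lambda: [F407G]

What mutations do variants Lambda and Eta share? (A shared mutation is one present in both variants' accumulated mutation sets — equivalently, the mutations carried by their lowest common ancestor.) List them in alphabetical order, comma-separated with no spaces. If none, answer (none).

Answer: K500T,V425R

Derivation:
Accumulating mutations along path to Lambda:
  At Delta: gained [] -> total []
  At Zeta: gained ['V425R'] -> total ['V425R']
  At Theta: gained ['K500T'] -> total ['K500T', 'V425R']
  At Lambda: gained ['F407G'] -> total ['F407G', 'K500T', 'V425R']
Mutations(Lambda) = ['F407G', 'K500T', 'V425R']
Accumulating mutations along path to Eta:
  At Delta: gained [] -> total []
  At Zeta: gained ['V425R'] -> total ['V425R']
  At Theta: gained ['K500T'] -> total ['K500T', 'V425R']
  At Eta: gained ['F708R', 'M97C'] -> total ['F708R', 'K500T', 'M97C', 'V425R']
Mutations(Eta) = ['F708R', 'K500T', 'M97C', 'V425R']
Intersection: ['F407G', 'K500T', 'V425R'] ∩ ['F708R', 'K500T', 'M97C', 'V425R'] = ['K500T', 'V425R']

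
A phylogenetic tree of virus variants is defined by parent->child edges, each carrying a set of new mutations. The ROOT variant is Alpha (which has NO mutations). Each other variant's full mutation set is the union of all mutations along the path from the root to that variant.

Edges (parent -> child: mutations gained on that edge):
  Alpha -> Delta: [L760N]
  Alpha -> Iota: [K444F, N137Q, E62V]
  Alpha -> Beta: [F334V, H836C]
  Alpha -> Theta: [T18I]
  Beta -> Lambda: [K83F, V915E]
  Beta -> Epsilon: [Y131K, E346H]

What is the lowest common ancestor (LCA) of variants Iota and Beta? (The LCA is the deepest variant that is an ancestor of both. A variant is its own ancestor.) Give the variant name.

Answer: Alpha

Derivation:
Path from root to Iota: Alpha -> Iota
  ancestors of Iota: {Alpha, Iota}
Path from root to Beta: Alpha -> Beta
  ancestors of Beta: {Alpha, Beta}
Common ancestors: {Alpha}
Walk up from Beta: Beta (not in ancestors of Iota), Alpha (in ancestors of Iota)
Deepest common ancestor (LCA) = Alpha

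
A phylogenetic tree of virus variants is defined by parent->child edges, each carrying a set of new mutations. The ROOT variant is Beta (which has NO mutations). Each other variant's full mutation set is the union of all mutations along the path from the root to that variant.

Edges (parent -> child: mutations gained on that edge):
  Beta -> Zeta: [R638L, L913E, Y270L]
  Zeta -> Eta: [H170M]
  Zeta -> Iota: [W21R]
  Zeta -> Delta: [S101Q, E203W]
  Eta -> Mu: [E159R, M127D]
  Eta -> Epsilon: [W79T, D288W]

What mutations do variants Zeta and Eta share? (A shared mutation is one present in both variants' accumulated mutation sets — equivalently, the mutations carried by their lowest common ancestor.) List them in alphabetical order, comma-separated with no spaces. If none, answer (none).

Answer: L913E,R638L,Y270L

Derivation:
Accumulating mutations along path to Zeta:
  At Beta: gained [] -> total []
  At Zeta: gained ['R638L', 'L913E', 'Y270L'] -> total ['L913E', 'R638L', 'Y270L']
Mutations(Zeta) = ['L913E', 'R638L', 'Y270L']
Accumulating mutations along path to Eta:
  At Beta: gained [] -> total []
  At Zeta: gained ['R638L', 'L913E', 'Y270L'] -> total ['L913E', 'R638L', 'Y270L']
  At Eta: gained ['H170M'] -> total ['H170M', 'L913E', 'R638L', 'Y270L']
Mutations(Eta) = ['H170M', 'L913E', 'R638L', 'Y270L']
Intersection: ['L913E', 'R638L', 'Y270L'] ∩ ['H170M', 'L913E', 'R638L', 'Y270L'] = ['L913E', 'R638L', 'Y270L']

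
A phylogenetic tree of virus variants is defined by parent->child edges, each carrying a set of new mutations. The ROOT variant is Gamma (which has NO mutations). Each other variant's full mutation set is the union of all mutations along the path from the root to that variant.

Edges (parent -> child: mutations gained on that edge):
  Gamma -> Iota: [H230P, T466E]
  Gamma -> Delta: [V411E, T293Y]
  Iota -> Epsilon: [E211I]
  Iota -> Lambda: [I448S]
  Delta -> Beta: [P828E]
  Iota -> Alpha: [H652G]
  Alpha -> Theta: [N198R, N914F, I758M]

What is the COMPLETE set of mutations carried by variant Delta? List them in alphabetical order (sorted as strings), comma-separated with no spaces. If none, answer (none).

At Gamma: gained [] -> total []
At Delta: gained ['V411E', 'T293Y'] -> total ['T293Y', 'V411E']

Answer: T293Y,V411E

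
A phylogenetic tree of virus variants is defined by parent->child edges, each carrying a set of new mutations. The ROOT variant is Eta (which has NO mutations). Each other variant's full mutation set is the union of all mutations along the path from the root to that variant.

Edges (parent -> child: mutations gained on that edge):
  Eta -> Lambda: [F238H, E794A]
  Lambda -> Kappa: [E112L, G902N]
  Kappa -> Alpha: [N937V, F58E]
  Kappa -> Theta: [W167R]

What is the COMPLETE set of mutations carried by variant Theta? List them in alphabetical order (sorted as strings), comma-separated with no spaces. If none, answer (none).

At Eta: gained [] -> total []
At Lambda: gained ['F238H', 'E794A'] -> total ['E794A', 'F238H']
At Kappa: gained ['E112L', 'G902N'] -> total ['E112L', 'E794A', 'F238H', 'G902N']
At Theta: gained ['W167R'] -> total ['E112L', 'E794A', 'F238H', 'G902N', 'W167R']

Answer: E112L,E794A,F238H,G902N,W167R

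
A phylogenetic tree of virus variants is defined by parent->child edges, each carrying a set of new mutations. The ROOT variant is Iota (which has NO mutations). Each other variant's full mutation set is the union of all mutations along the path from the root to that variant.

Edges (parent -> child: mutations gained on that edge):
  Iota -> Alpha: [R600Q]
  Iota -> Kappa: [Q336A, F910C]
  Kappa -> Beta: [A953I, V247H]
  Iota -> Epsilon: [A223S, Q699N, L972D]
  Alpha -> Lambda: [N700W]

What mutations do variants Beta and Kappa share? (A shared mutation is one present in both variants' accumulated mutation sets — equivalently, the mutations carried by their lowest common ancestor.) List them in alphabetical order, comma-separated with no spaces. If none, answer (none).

Accumulating mutations along path to Beta:
  At Iota: gained [] -> total []
  At Kappa: gained ['Q336A', 'F910C'] -> total ['F910C', 'Q336A']
  At Beta: gained ['A953I', 'V247H'] -> total ['A953I', 'F910C', 'Q336A', 'V247H']
Mutations(Beta) = ['A953I', 'F910C', 'Q336A', 'V247H']
Accumulating mutations along path to Kappa:
  At Iota: gained [] -> total []
  At Kappa: gained ['Q336A', 'F910C'] -> total ['F910C', 'Q336A']
Mutations(Kappa) = ['F910C', 'Q336A']
Intersection: ['A953I', 'F910C', 'Q336A', 'V247H'] ∩ ['F910C', 'Q336A'] = ['F910C', 'Q336A']

Answer: F910C,Q336A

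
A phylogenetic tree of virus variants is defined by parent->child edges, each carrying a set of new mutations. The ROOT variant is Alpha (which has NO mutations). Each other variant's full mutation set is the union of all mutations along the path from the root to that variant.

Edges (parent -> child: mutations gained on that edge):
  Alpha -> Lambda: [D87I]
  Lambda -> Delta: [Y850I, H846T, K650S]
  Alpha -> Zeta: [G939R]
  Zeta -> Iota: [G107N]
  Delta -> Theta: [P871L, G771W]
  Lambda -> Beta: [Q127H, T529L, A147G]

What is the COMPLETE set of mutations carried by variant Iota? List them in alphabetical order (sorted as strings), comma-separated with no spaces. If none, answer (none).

At Alpha: gained [] -> total []
At Zeta: gained ['G939R'] -> total ['G939R']
At Iota: gained ['G107N'] -> total ['G107N', 'G939R']

Answer: G107N,G939R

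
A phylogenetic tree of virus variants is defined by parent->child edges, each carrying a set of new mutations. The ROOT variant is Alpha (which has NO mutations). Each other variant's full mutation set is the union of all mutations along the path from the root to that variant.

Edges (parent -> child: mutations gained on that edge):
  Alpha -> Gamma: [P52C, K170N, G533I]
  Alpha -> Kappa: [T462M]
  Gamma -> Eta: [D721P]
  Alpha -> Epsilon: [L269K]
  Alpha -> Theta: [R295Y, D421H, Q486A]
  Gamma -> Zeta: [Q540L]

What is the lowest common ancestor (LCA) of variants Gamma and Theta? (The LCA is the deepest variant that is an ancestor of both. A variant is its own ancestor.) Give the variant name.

Path from root to Gamma: Alpha -> Gamma
  ancestors of Gamma: {Alpha, Gamma}
Path from root to Theta: Alpha -> Theta
  ancestors of Theta: {Alpha, Theta}
Common ancestors: {Alpha}
Walk up from Theta: Theta (not in ancestors of Gamma), Alpha (in ancestors of Gamma)
Deepest common ancestor (LCA) = Alpha

Answer: Alpha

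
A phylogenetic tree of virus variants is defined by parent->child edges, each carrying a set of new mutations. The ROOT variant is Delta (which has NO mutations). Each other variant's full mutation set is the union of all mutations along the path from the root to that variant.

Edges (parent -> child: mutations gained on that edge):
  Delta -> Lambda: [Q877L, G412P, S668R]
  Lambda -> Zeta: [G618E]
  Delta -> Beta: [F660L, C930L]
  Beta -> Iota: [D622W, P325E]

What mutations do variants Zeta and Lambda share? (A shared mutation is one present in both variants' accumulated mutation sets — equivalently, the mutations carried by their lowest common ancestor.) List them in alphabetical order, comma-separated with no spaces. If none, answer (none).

Accumulating mutations along path to Zeta:
  At Delta: gained [] -> total []
  At Lambda: gained ['Q877L', 'G412P', 'S668R'] -> total ['G412P', 'Q877L', 'S668R']
  At Zeta: gained ['G618E'] -> total ['G412P', 'G618E', 'Q877L', 'S668R']
Mutations(Zeta) = ['G412P', 'G618E', 'Q877L', 'S668R']
Accumulating mutations along path to Lambda:
  At Delta: gained [] -> total []
  At Lambda: gained ['Q877L', 'G412P', 'S668R'] -> total ['G412P', 'Q877L', 'S668R']
Mutations(Lambda) = ['G412P', 'Q877L', 'S668R']
Intersection: ['G412P', 'G618E', 'Q877L', 'S668R'] ∩ ['G412P', 'Q877L', 'S668R'] = ['G412P', 'Q877L', 'S668R']

Answer: G412P,Q877L,S668R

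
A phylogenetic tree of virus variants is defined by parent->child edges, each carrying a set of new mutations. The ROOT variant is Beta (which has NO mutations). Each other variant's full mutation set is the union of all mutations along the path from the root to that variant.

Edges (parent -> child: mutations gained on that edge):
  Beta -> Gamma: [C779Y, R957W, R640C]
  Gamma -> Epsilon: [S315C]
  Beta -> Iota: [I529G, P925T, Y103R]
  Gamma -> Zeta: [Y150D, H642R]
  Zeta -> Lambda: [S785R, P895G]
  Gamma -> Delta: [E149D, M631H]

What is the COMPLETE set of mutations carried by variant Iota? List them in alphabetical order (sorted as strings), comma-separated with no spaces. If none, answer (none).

Answer: I529G,P925T,Y103R

Derivation:
At Beta: gained [] -> total []
At Iota: gained ['I529G', 'P925T', 'Y103R'] -> total ['I529G', 'P925T', 'Y103R']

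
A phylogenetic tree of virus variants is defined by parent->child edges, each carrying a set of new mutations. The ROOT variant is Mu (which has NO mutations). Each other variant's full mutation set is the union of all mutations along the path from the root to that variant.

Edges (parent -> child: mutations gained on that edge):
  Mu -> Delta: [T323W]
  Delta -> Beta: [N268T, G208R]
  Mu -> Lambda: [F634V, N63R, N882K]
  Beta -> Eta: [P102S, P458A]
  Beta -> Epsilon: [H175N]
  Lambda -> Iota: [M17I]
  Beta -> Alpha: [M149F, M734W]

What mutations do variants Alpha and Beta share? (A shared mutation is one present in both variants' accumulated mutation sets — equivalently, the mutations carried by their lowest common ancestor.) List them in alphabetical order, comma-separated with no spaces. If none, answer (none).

Accumulating mutations along path to Alpha:
  At Mu: gained [] -> total []
  At Delta: gained ['T323W'] -> total ['T323W']
  At Beta: gained ['N268T', 'G208R'] -> total ['G208R', 'N268T', 'T323W']
  At Alpha: gained ['M149F', 'M734W'] -> total ['G208R', 'M149F', 'M734W', 'N268T', 'T323W']
Mutations(Alpha) = ['G208R', 'M149F', 'M734W', 'N268T', 'T323W']
Accumulating mutations along path to Beta:
  At Mu: gained [] -> total []
  At Delta: gained ['T323W'] -> total ['T323W']
  At Beta: gained ['N268T', 'G208R'] -> total ['G208R', 'N268T', 'T323W']
Mutations(Beta) = ['G208R', 'N268T', 'T323W']
Intersection: ['G208R', 'M149F', 'M734W', 'N268T', 'T323W'] ∩ ['G208R', 'N268T', 'T323W'] = ['G208R', 'N268T', 'T323W']

Answer: G208R,N268T,T323W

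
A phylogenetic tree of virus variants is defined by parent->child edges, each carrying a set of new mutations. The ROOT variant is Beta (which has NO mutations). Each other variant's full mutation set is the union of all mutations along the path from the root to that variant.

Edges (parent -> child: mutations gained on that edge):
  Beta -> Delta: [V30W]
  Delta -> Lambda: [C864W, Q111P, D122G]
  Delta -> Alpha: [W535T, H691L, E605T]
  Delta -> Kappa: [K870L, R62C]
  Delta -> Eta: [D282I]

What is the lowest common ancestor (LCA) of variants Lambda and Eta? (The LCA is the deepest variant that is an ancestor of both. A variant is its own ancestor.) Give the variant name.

Path from root to Lambda: Beta -> Delta -> Lambda
  ancestors of Lambda: {Beta, Delta, Lambda}
Path from root to Eta: Beta -> Delta -> Eta
  ancestors of Eta: {Beta, Delta, Eta}
Common ancestors: {Beta, Delta}
Walk up from Eta: Eta (not in ancestors of Lambda), Delta (in ancestors of Lambda), Beta (in ancestors of Lambda)
Deepest common ancestor (LCA) = Delta

Answer: Delta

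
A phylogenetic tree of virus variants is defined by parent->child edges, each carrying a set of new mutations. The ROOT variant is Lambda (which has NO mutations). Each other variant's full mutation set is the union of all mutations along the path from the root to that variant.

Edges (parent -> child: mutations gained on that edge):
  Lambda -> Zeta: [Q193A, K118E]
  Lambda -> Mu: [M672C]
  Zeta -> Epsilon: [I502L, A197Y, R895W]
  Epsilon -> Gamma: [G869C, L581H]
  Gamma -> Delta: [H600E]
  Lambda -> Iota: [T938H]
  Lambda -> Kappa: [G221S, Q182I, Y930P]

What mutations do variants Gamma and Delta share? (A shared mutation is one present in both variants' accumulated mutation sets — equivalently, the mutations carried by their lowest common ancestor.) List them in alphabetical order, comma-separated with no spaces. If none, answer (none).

Answer: A197Y,G869C,I502L,K118E,L581H,Q193A,R895W

Derivation:
Accumulating mutations along path to Gamma:
  At Lambda: gained [] -> total []
  At Zeta: gained ['Q193A', 'K118E'] -> total ['K118E', 'Q193A']
  At Epsilon: gained ['I502L', 'A197Y', 'R895W'] -> total ['A197Y', 'I502L', 'K118E', 'Q193A', 'R895W']
  At Gamma: gained ['G869C', 'L581H'] -> total ['A197Y', 'G869C', 'I502L', 'K118E', 'L581H', 'Q193A', 'R895W']
Mutations(Gamma) = ['A197Y', 'G869C', 'I502L', 'K118E', 'L581H', 'Q193A', 'R895W']
Accumulating mutations along path to Delta:
  At Lambda: gained [] -> total []
  At Zeta: gained ['Q193A', 'K118E'] -> total ['K118E', 'Q193A']
  At Epsilon: gained ['I502L', 'A197Y', 'R895W'] -> total ['A197Y', 'I502L', 'K118E', 'Q193A', 'R895W']
  At Gamma: gained ['G869C', 'L581H'] -> total ['A197Y', 'G869C', 'I502L', 'K118E', 'L581H', 'Q193A', 'R895W']
  At Delta: gained ['H600E'] -> total ['A197Y', 'G869C', 'H600E', 'I502L', 'K118E', 'L581H', 'Q193A', 'R895W']
Mutations(Delta) = ['A197Y', 'G869C', 'H600E', 'I502L', 'K118E', 'L581H', 'Q193A', 'R895W']
Intersection: ['A197Y', 'G869C', 'I502L', 'K118E', 'L581H', 'Q193A', 'R895W'] ∩ ['A197Y', 'G869C', 'H600E', 'I502L', 'K118E', 'L581H', 'Q193A', 'R895W'] = ['A197Y', 'G869C', 'I502L', 'K118E', 'L581H', 'Q193A', 'R895W']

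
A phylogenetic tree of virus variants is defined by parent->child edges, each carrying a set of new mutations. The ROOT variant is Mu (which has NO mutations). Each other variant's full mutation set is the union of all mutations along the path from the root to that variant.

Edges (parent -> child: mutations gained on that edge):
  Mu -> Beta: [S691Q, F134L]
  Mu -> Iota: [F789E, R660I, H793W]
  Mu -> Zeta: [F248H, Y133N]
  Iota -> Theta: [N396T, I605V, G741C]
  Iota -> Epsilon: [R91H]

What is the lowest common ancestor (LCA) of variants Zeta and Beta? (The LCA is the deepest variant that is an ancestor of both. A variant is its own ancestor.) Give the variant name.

Path from root to Zeta: Mu -> Zeta
  ancestors of Zeta: {Mu, Zeta}
Path from root to Beta: Mu -> Beta
  ancestors of Beta: {Mu, Beta}
Common ancestors: {Mu}
Walk up from Beta: Beta (not in ancestors of Zeta), Mu (in ancestors of Zeta)
Deepest common ancestor (LCA) = Mu

Answer: Mu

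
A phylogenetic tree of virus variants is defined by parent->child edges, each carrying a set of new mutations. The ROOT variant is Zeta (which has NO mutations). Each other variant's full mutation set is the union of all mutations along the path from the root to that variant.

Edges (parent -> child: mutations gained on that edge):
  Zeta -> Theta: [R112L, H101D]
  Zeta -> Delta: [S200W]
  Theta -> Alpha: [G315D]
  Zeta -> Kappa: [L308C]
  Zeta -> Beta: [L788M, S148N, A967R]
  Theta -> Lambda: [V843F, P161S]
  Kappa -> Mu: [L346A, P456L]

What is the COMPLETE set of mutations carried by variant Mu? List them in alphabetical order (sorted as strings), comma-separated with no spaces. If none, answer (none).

Answer: L308C,L346A,P456L

Derivation:
At Zeta: gained [] -> total []
At Kappa: gained ['L308C'] -> total ['L308C']
At Mu: gained ['L346A', 'P456L'] -> total ['L308C', 'L346A', 'P456L']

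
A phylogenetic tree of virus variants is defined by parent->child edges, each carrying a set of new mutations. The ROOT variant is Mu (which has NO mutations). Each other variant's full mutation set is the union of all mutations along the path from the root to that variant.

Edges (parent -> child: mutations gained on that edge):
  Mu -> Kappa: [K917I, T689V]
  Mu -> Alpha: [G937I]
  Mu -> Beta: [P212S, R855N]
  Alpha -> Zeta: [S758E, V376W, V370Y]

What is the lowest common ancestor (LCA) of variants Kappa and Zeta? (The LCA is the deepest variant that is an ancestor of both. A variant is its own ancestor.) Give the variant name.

Path from root to Kappa: Mu -> Kappa
  ancestors of Kappa: {Mu, Kappa}
Path from root to Zeta: Mu -> Alpha -> Zeta
  ancestors of Zeta: {Mu, Alpha, Zeta}
Common ancestors: {Mu}
Walk up from Zeta: Zeta (not in ancestors of Kappa), Alpha (not in ancestors of Kappa), Mu (in ancestors of Kappa)
Deepest common ancestor (LCA) = Mu

Answer: Mu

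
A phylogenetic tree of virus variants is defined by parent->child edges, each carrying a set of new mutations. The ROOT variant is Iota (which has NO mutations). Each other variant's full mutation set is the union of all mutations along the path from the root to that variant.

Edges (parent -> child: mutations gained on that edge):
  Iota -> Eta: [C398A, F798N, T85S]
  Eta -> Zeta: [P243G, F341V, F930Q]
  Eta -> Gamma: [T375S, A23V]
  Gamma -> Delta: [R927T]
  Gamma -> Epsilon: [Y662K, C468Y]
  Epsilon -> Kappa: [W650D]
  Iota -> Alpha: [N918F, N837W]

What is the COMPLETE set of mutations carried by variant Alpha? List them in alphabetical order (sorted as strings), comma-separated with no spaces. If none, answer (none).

At Iota: gained [] -> total []
At Alpha: gained ['N918F', 'N837W'] -> total ['N837W', 'N918F']

Answer: N837W,N918F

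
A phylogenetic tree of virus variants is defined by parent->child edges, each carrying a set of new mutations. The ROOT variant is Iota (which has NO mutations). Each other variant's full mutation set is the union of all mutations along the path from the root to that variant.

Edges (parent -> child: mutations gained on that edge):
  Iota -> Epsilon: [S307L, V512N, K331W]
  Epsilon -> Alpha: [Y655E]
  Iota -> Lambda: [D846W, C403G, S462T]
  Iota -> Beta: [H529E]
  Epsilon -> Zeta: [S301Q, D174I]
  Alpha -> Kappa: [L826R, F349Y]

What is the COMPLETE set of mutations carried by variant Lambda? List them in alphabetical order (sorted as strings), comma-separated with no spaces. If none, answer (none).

Answer: C403G,D846W,S462T

Derivation:
At Iota: gained [] -> total []
At Lambda: gained ['D846W', 'C403G', 'S462T'] -> total ['C403G', 'D846W', 'S462T']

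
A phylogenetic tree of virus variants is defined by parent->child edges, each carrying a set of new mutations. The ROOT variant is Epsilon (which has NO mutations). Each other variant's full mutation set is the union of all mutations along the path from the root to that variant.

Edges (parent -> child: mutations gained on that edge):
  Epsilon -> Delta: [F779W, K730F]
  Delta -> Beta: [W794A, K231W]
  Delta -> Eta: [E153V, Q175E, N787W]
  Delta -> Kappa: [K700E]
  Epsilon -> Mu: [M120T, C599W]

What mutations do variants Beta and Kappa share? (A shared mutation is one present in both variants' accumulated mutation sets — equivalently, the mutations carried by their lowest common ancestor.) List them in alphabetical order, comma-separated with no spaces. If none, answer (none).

Answer: F779W,K730F

Derivation:
Accumulating mutations along path to Beta:
  At Epsilon: gained [] -> total []
  At Delta: gained ['F779W', 'K730F'] -> total ['F779W', 'K730F']
  At Beta: gained ['W794A', 'K231W'] -> total ['F779W', 'K231W', 'K730F', 'W794A']
Mutations(Beta) = ['F779W', 'K231W', 'K730F', 'W794A']
Accumulating mutations along path to Kappa:
  At Epsilon: gained [] -> total []
  At Delta: gained ['F779W', 'K730F'] -> total ['F779W', 'K730F']
  At Kappa: gained ['K700E'] -> total ['F779W', 'K700E', 'K730F']
Mutations(Kappa) = ['F779W', 'K700E', 'K730F']
Intersection: ['F779W', 'K231W', 'K730F', 'W794A'] ∩ ['F779W', 'K700E', 'K730F'] = ['F779W', 'K730F']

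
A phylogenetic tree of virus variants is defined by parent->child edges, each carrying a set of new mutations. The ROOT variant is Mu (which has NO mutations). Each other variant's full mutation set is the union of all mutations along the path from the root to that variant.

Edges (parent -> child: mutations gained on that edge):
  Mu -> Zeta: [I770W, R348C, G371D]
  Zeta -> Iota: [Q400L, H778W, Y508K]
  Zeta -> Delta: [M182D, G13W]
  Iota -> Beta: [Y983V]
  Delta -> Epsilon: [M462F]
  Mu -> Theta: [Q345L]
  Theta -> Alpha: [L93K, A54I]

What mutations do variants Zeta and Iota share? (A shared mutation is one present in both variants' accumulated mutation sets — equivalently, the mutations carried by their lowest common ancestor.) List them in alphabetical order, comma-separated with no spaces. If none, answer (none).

Answer: G371D,I770W,R348C

Derivation:
Accumulating mutations along path to Zeta:
  At Mu: gained [] -> total []
  At Zeta: gained ['I770W', 'R348C', 'G371D'] -> total ['G371D', 'I770W', 'R348C']
Mutations(Zeta) = ['G371D', 'I770W', 'R348C']
Accumulating mutations along path to Iota:
  At Mu: gained [] -> total []
  At Zeta: gained ['I770W', 'R348C', 'G371D'] -> total ['G371D', 'I770W', 'R348C']
  At Iota: gained ['Q400L', 'H778W', 'Y508K'] -> total ['G371D', 'H778W', 'I770W', 'Q400L', 'R348C', 'Y508K']
Mutations(Iota) = ['G371D', 'H778W', 'I770W', 'Q400L', 'R348C', 'Y508K']
Intersection: ['G371D', 'I770W', 'R348C'] ∩ ['G371D', 'H778W', 'I770W', 'Q400L', 'R348C', 'Y508K'] = ['G371D', 'I770W', 'R348C']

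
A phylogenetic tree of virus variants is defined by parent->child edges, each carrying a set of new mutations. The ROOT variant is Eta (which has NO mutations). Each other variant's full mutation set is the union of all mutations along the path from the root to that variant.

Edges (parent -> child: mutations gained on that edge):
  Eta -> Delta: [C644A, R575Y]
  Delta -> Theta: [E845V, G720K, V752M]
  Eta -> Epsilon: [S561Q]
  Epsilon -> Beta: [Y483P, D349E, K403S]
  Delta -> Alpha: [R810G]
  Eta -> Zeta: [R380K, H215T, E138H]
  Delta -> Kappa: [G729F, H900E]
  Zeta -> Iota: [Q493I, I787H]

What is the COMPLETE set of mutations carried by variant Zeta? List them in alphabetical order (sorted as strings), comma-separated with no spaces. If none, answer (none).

Answer: E138H,H215T,R380K

Derivation:
At Eta: gained [] -> total []
At Zeta: gained ['R380K', 'H215T', 'E138H'] -> total ['E138H', 'H215T', 'R380K']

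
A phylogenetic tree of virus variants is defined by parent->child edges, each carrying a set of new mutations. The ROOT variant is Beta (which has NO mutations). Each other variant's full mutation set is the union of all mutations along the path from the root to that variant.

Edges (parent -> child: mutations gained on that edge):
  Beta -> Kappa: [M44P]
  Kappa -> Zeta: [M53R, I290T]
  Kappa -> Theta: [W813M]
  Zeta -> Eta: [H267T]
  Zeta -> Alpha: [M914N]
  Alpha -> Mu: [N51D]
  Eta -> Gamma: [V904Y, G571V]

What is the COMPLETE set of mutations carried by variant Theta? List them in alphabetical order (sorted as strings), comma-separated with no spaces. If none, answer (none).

Answer: M44P,W813M

Derivation:
At Beta: gained [] -> total []
At Kappa: gained ['M44P'] -> total ['M44P']
At Theta: gained ['W813M'] -> total ['M44P', 'W813M']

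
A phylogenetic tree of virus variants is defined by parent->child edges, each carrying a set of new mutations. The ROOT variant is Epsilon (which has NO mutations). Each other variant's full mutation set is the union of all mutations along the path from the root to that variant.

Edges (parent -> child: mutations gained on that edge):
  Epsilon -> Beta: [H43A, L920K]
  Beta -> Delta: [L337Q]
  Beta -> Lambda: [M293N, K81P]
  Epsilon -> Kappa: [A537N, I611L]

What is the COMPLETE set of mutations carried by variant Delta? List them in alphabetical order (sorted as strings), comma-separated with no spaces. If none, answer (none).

At Epsilon: gained [] -> total []
At Beta: gained ['H43A', 'L920K'] -> total ['H43A', 'L920K']
At Delta: gained ['L337Q'] -> total ['H43A', 'L337Q', 'L920K']

Answer: H43A,L337Q,L920K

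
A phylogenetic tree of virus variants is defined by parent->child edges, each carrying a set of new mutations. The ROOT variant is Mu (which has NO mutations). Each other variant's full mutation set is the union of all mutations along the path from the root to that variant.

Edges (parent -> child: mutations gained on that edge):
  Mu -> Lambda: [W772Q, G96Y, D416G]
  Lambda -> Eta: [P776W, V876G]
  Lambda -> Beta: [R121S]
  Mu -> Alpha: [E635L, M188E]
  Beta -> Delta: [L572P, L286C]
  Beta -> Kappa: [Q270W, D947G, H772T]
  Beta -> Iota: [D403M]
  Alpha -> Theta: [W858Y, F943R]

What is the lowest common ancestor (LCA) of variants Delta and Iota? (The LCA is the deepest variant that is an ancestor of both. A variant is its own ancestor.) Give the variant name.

Path from root to Delta: Mu -> Lambda -> Beta -> Delta
  ancestors of Delta: {Mu, Lambda, Beta, Delta}
Path from root to Iota: Mu -> Lambda -> Beta -> Iota
  ancestors of Iota: {Mu, Lambda, Beta, Iota}
Common ancestors: {Mu, Lambda, Beta}
Walk up from Iota: Iota (not in ancestors of Delta), Beta (in ancestors of Delta), Lambda (in ancestors of Delta), Mu (in ancestors of Delta)
Deepest common ancestor (LCA) = Beta

Answer: Beta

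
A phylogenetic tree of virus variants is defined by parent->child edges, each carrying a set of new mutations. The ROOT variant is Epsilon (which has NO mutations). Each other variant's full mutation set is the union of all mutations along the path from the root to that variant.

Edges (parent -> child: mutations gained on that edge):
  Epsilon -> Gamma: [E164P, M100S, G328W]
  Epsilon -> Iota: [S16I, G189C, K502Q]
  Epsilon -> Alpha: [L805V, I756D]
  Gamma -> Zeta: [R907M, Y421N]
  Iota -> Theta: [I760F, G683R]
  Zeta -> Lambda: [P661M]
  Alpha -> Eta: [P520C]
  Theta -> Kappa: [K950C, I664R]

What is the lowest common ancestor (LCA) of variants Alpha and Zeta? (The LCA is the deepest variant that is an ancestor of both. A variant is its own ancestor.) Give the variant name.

Answer: Epsilon

Derivation:
Path from root to Alpha: Epsilon -> Alpha
  ancestors of Alpha: {Epsilon, Alpha}
Path from root to Zeta: Epsilon -> Gamma -> Zeta
  ancestors of Zeta: {Epsilon, Gamma, Zeta}
Common ancestors: {Epsilon}
Walk up from Zeta: Zeta (not in ancestors of Alpha), Gamma (not in ancestors of Alpha), Epsilon (in ancestors of Alpha)
Deepest common ancestor (LCA) = Epsilon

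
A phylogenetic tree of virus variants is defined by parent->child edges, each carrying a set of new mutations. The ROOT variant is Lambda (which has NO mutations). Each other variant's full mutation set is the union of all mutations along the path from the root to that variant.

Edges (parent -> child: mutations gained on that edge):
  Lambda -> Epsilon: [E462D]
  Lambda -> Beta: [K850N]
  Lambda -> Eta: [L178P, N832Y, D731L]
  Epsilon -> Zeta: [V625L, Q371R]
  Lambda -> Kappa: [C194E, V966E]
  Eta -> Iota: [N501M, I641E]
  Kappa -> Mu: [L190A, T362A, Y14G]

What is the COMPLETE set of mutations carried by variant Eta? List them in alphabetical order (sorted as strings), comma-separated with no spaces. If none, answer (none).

Answer: D731L,L178P,N832Y

Derivation:
At Lambda: gained [] -> total []
At Eta: gained ['L178P', 'N832Y', 'D731L'] -> total ['D731L', 'L178P', 'N832Y']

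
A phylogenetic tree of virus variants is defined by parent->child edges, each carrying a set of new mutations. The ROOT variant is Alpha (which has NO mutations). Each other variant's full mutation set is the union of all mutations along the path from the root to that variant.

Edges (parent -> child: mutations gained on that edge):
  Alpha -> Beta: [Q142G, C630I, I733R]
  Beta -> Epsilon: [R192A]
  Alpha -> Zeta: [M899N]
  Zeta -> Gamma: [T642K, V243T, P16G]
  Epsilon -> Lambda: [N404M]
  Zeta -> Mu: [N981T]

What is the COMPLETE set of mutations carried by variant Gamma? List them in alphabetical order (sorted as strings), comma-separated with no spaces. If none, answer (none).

Answer: M899N,P16G,T642K,V243T

Derivation:
At Alpha: gained [] -> total []
At Zeta: gained ['M899N'] -> total ['M899N']
At Gamma: gained ['T642K', 'V243T', 'P16G'] -> total ['M899N', 'P16G', 'T642K', 'V243T']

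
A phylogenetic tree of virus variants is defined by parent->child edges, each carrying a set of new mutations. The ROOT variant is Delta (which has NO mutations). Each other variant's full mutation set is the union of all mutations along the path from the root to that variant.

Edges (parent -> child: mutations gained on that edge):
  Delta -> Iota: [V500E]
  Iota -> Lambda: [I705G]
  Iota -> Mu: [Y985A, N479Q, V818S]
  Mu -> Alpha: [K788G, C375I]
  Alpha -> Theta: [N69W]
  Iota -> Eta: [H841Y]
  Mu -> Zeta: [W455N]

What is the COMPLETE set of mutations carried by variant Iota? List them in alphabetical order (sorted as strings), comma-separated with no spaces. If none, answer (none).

Answer: V500E

Derivation:
At Delta: gained [] -> total []
At Iota: gained ['V500E'] -> total ['V500E']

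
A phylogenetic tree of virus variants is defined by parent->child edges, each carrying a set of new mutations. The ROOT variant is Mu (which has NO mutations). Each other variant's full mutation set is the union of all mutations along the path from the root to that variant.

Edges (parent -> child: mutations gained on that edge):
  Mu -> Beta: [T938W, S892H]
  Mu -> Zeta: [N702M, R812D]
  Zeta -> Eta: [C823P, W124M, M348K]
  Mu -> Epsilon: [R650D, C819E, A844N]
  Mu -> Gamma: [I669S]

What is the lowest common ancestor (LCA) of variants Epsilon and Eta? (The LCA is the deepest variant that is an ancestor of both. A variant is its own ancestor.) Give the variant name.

Path from root to Epsilon: Mu -> Epsilon
  ancestors of Epsilon: {Mu, Epsilon}
Path from root to Eta: Mu -> Zeta -> Eta
  ancestors of Eta: {Mu, Zeta, Eta}
Common ancestors: {Mu}
Walk up from Eta: Eta (not in ancestors of Epsilon), Zeta (not in ancestors of Epsilon), Mu (in ancestors of Epsilon)
Deepest common ancestor (LCA) = Mu

Answer: Mu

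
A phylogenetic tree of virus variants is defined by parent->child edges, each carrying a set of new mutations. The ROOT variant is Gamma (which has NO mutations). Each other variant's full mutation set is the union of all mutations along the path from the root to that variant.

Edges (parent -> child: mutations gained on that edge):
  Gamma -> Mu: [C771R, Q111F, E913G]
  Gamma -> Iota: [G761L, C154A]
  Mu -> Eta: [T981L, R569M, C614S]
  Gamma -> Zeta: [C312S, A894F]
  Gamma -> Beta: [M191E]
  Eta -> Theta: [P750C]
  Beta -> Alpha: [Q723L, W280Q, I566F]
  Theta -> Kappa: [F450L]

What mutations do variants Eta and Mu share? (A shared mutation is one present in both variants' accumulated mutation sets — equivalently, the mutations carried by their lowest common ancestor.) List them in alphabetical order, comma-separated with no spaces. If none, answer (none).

Answer: C771R,E913G,Q111F

Derivation:
Accumulating mutations along path to Eta:
  At Gamma: gained [] -> total []
  At Mu: gained ['C771R', 'Q111F', 'E913G'] -> total ['C771R', 'E913G', 'Q111F']
  At Eta: gained ['T981L', 'R569M', 'C614S'] -> total ['C614S', 'C771R', 'E913G', 'Q111F', 'R569M', 'T981L']
Mutations(Eta) = ['C614S', 'C771R', 'E913G', 'Q111F', 'R569M', 'T981L']
Accumulating mutations along path to Mu:
  At Gamma: gained [] -> total []
  At Mu: gained ['C771R', 'Q111F', 'E913G'] -> total ['C771R', 'E913G', 'Q111F']
Mutations(Mu) = ['C771R', 'E913G', 'Q111F']
Intersection: ['C614S', 'C771R', 'E913G', 'Q111F', 'R569M', 'T981L'] ∩ ['C771R', 'E913G', 'Q111F'] = ['C771R', 'E913G', 'Q111F']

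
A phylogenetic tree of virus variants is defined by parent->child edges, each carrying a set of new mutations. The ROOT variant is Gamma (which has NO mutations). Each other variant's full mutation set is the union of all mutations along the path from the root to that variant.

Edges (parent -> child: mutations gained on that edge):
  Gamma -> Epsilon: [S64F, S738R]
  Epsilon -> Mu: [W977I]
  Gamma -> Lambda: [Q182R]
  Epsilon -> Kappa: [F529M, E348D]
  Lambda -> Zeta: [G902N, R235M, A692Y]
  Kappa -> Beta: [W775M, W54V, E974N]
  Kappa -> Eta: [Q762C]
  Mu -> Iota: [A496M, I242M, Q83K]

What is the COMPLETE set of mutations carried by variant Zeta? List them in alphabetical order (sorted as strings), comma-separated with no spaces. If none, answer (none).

At Gamma: gained [] -> total []
At Lambda: gained ['Q182R'] -> total ['Q182R']
At Zeta: gained ['G902N', 'R235M', 'A692Y'] -> total ['A692Y', 'G902N', 'Q182R', 'R235M']

Answer: A692Y,G902N,Q182R,R235M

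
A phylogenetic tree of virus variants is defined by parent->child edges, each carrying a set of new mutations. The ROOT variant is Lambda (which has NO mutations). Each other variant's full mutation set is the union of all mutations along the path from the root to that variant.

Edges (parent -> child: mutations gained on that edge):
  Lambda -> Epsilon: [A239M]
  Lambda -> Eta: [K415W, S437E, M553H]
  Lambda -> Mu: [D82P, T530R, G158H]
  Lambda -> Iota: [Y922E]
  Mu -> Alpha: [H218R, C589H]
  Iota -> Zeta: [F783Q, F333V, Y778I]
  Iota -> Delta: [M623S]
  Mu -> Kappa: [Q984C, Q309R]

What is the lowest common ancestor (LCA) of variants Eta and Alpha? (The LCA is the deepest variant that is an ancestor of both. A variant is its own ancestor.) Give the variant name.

Answer: Lambda

Derivation:
Path from root to Eta: Lambda -> Eta
  ancestors of Eta: {Lambda, Eta}
Path from root to Alpha: Lambda -> Mu -> Alpha
  ancestors of Alpha: {Lambda, Mu, Alpha}
Common ancestors: {Lambda}
Walk up from Alpha: Alpha (not in ancestors of Eta), Mu (not in ancestors of Eta), Lambda (in ancestors of Eta)
Deepest common ancestor (LCA) = Lambda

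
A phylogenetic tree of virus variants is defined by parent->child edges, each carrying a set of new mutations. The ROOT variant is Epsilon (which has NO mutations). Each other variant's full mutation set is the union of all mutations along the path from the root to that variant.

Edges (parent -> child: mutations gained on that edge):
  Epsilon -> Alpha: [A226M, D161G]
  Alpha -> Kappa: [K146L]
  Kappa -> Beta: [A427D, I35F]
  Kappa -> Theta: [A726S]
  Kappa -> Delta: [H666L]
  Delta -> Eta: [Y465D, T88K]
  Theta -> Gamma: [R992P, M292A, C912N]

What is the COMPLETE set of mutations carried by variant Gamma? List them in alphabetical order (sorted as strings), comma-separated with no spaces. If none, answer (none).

At Epsilon: gained [] -> total []
At Alpha: gained ['A226M', 'D161G'] -> total ['A226M', 'D161G']
At Kappa: gained ['K146L'] -> total ['A226M', 'D161G', 'K146L']
At Theta: gained ['A726S'] -> total ['A226M', 'A726S', 'D161G', 'K146L']
At Gamma: gained ['R992P', 'M292A', 'C912N'] -> total ['A226M', 'A726S', 'C912N', 'D161G', 'K146L', 'M292A', 'R992P']

Answer: A226M,A726S,C912N,D161G,K146L,M292A,R992P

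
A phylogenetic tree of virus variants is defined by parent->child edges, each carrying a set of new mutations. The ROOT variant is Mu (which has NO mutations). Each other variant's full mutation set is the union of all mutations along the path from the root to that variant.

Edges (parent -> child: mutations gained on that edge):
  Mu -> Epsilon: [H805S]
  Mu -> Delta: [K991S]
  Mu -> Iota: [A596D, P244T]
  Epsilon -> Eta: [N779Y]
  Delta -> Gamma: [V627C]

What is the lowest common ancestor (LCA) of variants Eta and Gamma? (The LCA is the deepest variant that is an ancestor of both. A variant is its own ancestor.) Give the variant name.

Answer: Mu

Derivation:
Path from root to Eta: Mu -> Epsilon -> Eta
  ancestors of Eta: {Mu, Epsilon, Eta}
Path from root to Gamma: Mu -> Delta -> Gamma
  ancestors of Gamma: {Mu, Delta, Gamma}
Common ancestors: {Mu}
Walk up from Gamma: Gamma (not in ancestors of Eta), Delta (not in ancestors of Eta), Mu (in ancestors of Eta)
Deepest common ancestor (LCA) = Mu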